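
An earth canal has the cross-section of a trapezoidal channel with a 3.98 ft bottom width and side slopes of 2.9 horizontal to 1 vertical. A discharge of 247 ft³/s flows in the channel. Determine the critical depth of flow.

At critical depth, Q² T / (g A³) = 1, i.e. A³/T = Q²/g = 247²/32.2 = 1895.
Trying y = 2.43 ft: A³/T = 1064 — short.
Trying y = 2.79 ft: A³/T = 1895 — ≈ 1895.

y_c = 2.79 ft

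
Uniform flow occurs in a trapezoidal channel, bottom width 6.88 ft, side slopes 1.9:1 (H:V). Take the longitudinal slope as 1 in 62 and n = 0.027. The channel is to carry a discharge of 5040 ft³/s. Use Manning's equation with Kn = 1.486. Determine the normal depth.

Manning's equation rearranged: A R^(2/3) = nQ / (1.486·√S) = 0.027 × 5040 / (1.486 × √0.01613) = 721.1.
Try y = 8.55 ft: A R^(2/3) = 541.7 — too small.
Try y = 9.69 ft: A R^(2/3) = 721.7 — close enough.

y_n = 9.69 ft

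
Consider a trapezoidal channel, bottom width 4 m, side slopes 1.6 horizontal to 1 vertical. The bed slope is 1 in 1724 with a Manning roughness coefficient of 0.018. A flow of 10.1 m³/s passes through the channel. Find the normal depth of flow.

Manning's equation rearranged: A R^(2/3) = nQ / (1·√S) = 0.018 × 10.1 / (√0.00058) = 7.549.
Trying y = 1.45 m: A R^(2/3) = 8.964 — over.
Trying y = 0.979 m: A R^(2/3) = 4.33 — short.
Trying y = 1.32 m: A R^(2/3) = 7.511 — close enough.

y_n = 1.32 m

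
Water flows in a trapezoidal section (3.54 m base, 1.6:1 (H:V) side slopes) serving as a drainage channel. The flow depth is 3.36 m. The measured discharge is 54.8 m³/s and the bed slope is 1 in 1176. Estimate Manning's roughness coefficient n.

n = 0.024

With bottom width b = 3.54 m and side slope z = 1.6: A = (b + zy)y = (3.54 + 1.6×3.36)×3.36 = 29.96 m²; P = b + 2y√(1+z²) = 3.54 + 2×3.36×1.887 = 16.22 m.
Hydraulic radius R = A/P = 29.96/16.22 = 1.847 m.
Rearranging Manning's equation: n = (1/Q) A R^(2/3) S^(1/2) = (1/54.8) × 29.96 × 1.847^(2/3) × √0.0008503 = 0.024.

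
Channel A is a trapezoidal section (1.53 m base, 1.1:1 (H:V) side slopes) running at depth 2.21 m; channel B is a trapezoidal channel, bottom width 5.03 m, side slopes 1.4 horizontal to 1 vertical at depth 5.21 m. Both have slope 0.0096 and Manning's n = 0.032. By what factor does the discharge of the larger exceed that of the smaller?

13.8

Channel A: With bottom width b = 1.53 m and side slope z = 1.1: A = (b + zy)y = (1.53 + 1.1×2.21)×2.21 = 8.754 m²; P = b + 2y√(1+z²) = 1.53 + 2×2.21×1.487 = 8.101 m. Hydraulic radius R = A/P = 8.754/8.101 = 1.081 m. Q_A = (1/0.032)·8.754·1.081^(2/3)·√0.0096 = 28.22 m³/s.
Channel B: With bottom width b = 5.03 m and side slope z = 1.4: A = (b + zy)y = (5.03 + 1.4×5.21)×5.21 = 64.21 m²; P = b + 2y√(1+z²) = 5.03 + 2×5.21×1.72 = 22.96 m. Hydraulic radius R = A/P = 64.21/22.96 = 2.797 m. Q_B = (1/0.032)·64.21·2.797^(2/3)·√0.0096 = 390.3 m³/s.
The larger discharge is 390.3 m³/s and the smaller is 28.22 m³/s; the ratio is 13.8.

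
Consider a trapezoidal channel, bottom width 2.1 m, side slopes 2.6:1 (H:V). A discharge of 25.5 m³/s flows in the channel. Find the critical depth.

At critical depth, Q² T / (g A³) = 1, i.e. A³/T = Q²/g = 25.5²/9.81 = 66.28.
Try y = 1.83 m: A³/T = 170.2 — too large.
Try y = 1.14 m: A³/T = 23.97 — too small.
Try y = 1.46 m: A³/T = 65.81 — matches.

y_c = 1.46 m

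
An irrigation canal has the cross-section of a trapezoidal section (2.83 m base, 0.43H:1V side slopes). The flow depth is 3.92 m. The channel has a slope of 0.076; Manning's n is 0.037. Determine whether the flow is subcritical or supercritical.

supercritical

With bottom width b = 2.83 m and side slope z = 0.43: A = (b + zy)y = (2.83 + 0.43×3.92)×3.92 = 17.7 m²; P = b + 2y√(1+z²) = 2.83 + 2×3.92×1.089 = 11.36 m.
Hydraulic radius R = A/P = 17.7/11.36 = 1.558 m.
V = (1/n) R^(2/3) √S = (1/0.037) × 1.558^(2/3) × √0.076 = 10.01 m/s. Hydraulic depth D_h = A/T = 17.7/6.201 = 2.854 m.
Froude number Fr = V/√(g·D_h) = 10.01/√(9.81×2.854) = 1.89, which is greater than 1, so the flow is supercritical.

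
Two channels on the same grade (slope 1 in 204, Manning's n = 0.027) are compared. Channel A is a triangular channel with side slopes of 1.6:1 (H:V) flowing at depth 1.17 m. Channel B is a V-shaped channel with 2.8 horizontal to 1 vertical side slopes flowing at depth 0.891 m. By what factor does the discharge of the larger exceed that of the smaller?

1.1

Channel A: For a triangular section with side slope z = 1.6: A = zy² = 1.6×1.17² = 2.19 m²; P = 2y√(1+z²) = 2×1.17×1.887 = 4.415 m. Hydraulic radius R = A/P = 2.19/4.415 = 0.4961 m. Q_A = (1/0.027)·2.19·0.4961^(2/3)·√0.004902 = 3.559 m³/s.
Channel B: For a triangular section with side slope z = 2.8: A = zy² = 2.8×0.891² = 2.223 m²; P = 2y√(1+z²) = 2×0.891×2.973 = 5.298 m. Hydraulic radius R = A/P = 2.223/5.298 = 0.4195 m. Q_B = (1/0.027)·2.223·0.4195^(2/3)·√0.004902 = 3.23 m³/s.
The larger discharge is 3.559 m³/s and the smaller is 3.23 m³/s; the ratio is 1.1.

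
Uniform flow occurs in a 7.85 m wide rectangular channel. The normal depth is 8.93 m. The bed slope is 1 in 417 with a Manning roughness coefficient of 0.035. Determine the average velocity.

V = 2.73 m/s

Flow area A = b·y = 7.85 × 8.93 = 70.1 m². Wetted perimeter P = b + 2y = 7.85 + 2×8.93 = 25.71 m.
Hydraulic radius R = A/P = 70.1/25.71 = 2.727 m.
From Manning's equation, V = (1/n) R^(2/3) S^(1/2) = (1/0.035) × 2.727^(2/3) × 0.002398^(1/2) = 2.73 m/s.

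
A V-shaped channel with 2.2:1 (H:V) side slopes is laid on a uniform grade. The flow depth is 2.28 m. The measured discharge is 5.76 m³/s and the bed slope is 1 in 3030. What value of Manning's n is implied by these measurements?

For a triangular section with side slope z = 2.2: A = zy² = 2.2×2.28² = 11.44 m²; P = 2y√(1+z²) = 2×2.28×2.417 = 11.02 m.
Hydraulic radius R = A/P = 11.44/11.02 = 1.038 m.
Rearranging Manning's equation: n = (1/Q) A R^(2/3) S^(1/2) = (1/5.76) × 11.44 × 1.038^(2/3) × √0.00033 = 0.037.

n = 0.037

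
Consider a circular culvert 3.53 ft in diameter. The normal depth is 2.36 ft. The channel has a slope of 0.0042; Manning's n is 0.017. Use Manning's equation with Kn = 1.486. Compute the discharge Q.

Q = 40.1 ft³/s

For a circular section of diameter D = 3.53 ft at depth y = 2.36 ft, the central angle is θ = 2 arccos(1 − 2y/D) = 3.829 rad. Then A = (D²/8)(θ − sin θ) = 6.953 ft² and P = Dθ/2 = 6.759 ft.
Hydraulic radius R = A/P = 6.953/6.759 = 1.029 ft.
Manning's equation: Q = (1.486/n) A R^(2/3) S^(1/2) = (1.486/0.017) × 6.953 × 1.029^(2/3) × 0.0042^(1/2) = 40.1 ft³/s.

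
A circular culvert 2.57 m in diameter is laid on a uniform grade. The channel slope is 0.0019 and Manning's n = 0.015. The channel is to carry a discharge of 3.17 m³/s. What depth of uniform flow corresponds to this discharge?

y_n = 0.934 m

Manning's equation rearranged: A R^(2/3) = nQ / (1·√S) = 0.015 × 3.17 / (√0.0019) = 1.091.
Try y = 0.779 m: A R^(2/3) = 0.7717 — short.
Try y = 0.934 m: A R^(2/3) = 1.09 — close enough.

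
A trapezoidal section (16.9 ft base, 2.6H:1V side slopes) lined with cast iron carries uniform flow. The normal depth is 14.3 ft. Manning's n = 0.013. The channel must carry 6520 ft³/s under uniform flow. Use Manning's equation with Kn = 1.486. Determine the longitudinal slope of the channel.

With bottom width b = 16.9 ft and side slope z = 2.6: A = (b + zy)y = (16.9 + 2.6×14.3)×14.3 = 773.3 ft²; P = b + 2y√(1+z²) = 16.9 + 2×14.3×2.786 = 96.57 ft.
Hydraulic radius R = A/P = 773.3/96.57 = 8.008 ft.
From Manning's equation, S = [nQ / (1.486 A R^(2/3))]² = [0.013 × 6520 / (1.486 × 773.3 × 8.008^(2/3))]² = 0.00034.

S = 0.00034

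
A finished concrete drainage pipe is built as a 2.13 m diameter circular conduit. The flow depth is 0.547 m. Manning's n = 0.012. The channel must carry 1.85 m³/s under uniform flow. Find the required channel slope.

S = 0.00431

For a circular section of diameter D = 2.13 m at depth y = 0.547 m, the central angle is θ = 2 arccos(1 − 2y/D) = 2.126 rad. Then A = (D²/8)(θ − sin θ) = 0.7235 m² and P = Dθ/2 = 2.264 m.
Hydraulic radius R = A/P = 0.7235/2.264 = 0.3196 m.
From Manning's equation, S = [nQ / (1 A R^(2/3))]² = [0.012 × 1.85 / (1 × 0.7235 × 0.3196^(2/3))]² = 0.00431.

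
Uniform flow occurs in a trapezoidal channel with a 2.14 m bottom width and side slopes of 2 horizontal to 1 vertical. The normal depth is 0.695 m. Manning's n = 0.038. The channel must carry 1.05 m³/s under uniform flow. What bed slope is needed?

With bottom width b = 2.14 m and side slope z = 2: A = (b + zy)y = (2.14 + 2×0.695)×0.695 = 2.453 m²; P = b + 2y√(1+z²) = 2.14 + 2×0.695×2.236 = 5.248 m.
Hydraulic radius R = A/P = 2.453/5.248 = 0.4675 m.
From Manning's equation, S = [nQ / (1 A R^(2/3))]² = [0.038 × 1.05 / (1 × 2.453 × 0.4675^(2/3))]² = 0.000729.

S = 0.000729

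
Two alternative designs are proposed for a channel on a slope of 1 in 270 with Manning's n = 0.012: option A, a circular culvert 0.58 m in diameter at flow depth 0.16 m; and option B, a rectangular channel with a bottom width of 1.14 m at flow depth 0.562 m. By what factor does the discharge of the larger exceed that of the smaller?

22.8

Channel A: For a circular section of diameter D = 0.58 m at depth y = 0.16 m, the central angle is θ = 2 arccos(1 − 2y/D) = 2.212 rad. Then A = (D²/8)(θ − sin θ) = 0.05931 m² and P = Dθ/2 = 0.6415 m. Hydraulic radius R = A/P = 0.05931/0.6415 = 0.09246 m. Q_A = (1/0.012)·0.05931·0.09246^(2/3)·√0.003704 = 0.06151 m³/s.
Channel B: Flow area A = b·y = 1.14 × 0.562 = 0.6407 m². Wetted perimeter P = b + 2y = 1.14 + 2×0.562 = 2.264 m. Hydraulic radius R = A/P = 0.6407/2.264 = 0.283 m. Q_B = (1/0.012)·0.6407·0.283^(2/3)·√0.003704 = 1.401 m³/s.
The larger discharge is 1.401 m³/s and the smaller is 0.06151 m³/s; the ratio is 22.8.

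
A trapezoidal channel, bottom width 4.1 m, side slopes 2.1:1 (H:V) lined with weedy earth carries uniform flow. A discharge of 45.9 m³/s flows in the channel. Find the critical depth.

At critical depth, Q² T / (g A³) = 1, i.e. A³/T = Q²/g = 45.9²/9.81 = 214.8.
At y = 1.39 m: A³/T = 93.45 — too small.
At y = 1.91 m: A³/T = 306.7 — too large.
At y = 1.74 m: A³/T = 215.3 — matches.

y_c = 1.74 m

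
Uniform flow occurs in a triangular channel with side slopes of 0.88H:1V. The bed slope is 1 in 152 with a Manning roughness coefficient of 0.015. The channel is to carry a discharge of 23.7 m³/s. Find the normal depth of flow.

y_n = 2.41 m

Manning's equation rearranged: A R^(2/3) = nQ / (1·√S) = 0.015 × 23.7 / (√0.006579) = 4.383.
Try y = 1.76 m: A R^(2/3) = 1.899 — too small.
Try y = 2.61 m: A R^(2/3) = 5.43 — too large.
Try y = 2.41 m: A R^(2/3) = 4.39 — matches.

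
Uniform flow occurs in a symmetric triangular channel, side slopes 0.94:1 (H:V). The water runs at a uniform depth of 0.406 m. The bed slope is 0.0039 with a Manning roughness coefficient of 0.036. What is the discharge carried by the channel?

Q = 0.0721 m³/s

For a triangular section with side slope z = 0.94: A = zy² = 0.94×0.406² = 0.1549 m²; P = 2y√(1+z²) = 2×0.406×1.372 = 1.114 m.
Hydraulic radius R = A/P = 0.1549/1.114 = 0.139 m.
Manning's equation: Q = (1/n) A R^(2/3) S^(1/2) = (1/0.036) × 0.1549 × 0.139^(2/3) × 0.0039^(1/2) = 0.0721 m³/s.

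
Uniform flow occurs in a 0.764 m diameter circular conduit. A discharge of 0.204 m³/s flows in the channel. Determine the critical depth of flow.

y_c = 0.271 m

At critical depth, Q² T / (g A³) = 1, i.e. A³/T = Q²/g = 0.204²/9.81 = 0.004242.
At y = 0.23 m: A³/T = 0.00224 — too small.
At y = 0.324 m: A³/T = 0.008395 — too large.
At y = 0.271 m: A³/T = 0.004224 — close enough.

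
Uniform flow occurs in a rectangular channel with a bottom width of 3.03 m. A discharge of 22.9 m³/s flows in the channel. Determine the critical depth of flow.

y_c = 1.8 m

For a rectangular channel, critical depth y_c = (q²/g)^(1/3) where q = Q/b = 22.9/3.03 = 7.558 m²/s.
So y_c = (7.558²/9.81)^(1/3) = 1.8 m.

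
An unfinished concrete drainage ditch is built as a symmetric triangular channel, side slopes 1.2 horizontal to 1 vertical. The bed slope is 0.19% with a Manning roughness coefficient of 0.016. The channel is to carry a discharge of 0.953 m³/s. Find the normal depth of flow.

Manning's equation rearranged: A R^(2/3) = nQ / (1·√S) = 0.016 × 0.953 / (√0.0019) = 0.3498.
Trying y = 0.906 m: A R^(2/3) = 0.4873 — high.
Trying y = 0.7 m: A R^(2/3) = 0.245 — low.
Trying y = 0.8 m: A R^(2/3) = 0.3497 — close enough.

y_n = 0.8 m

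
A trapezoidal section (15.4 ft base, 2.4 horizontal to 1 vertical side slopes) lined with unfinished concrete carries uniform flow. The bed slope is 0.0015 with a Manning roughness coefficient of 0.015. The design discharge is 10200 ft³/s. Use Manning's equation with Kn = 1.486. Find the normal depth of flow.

y_n = 13.9 ft

Manning's equation rearranged: A R^(2/3) = nQ / (1.486·√S) = 0.015 × 10200 / (1.486 × √0.0015) = 2658.
Trying y = 16.4 ft: A R^(2/3) = 3863 — too large.
Trying y = 11 ft: A R^(2/3) = 1574 — too small.
Trying y = 13.9 ft: A R^(2/3) = 2650 — ≈ 2658.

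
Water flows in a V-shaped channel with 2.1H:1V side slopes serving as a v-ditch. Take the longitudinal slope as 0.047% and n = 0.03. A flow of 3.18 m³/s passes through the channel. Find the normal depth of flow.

Manning's equation rearranged: A R^(2/3) = nQ / (1·√S) = 0.03 × 3.18 / (√0.00047) = 4.4.
At y = 1.82 m: A R^(2/3) = 6.102 — high.
At y = 1.61 m: A R^(2/3) = 4.4 — close enough.

y_n = 1.61 m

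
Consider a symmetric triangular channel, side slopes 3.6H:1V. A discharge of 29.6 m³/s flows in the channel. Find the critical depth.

y_c = 1.69 m

At critical depth, Q² T / (g A³) = 1, i.e. A³/T = Q²/g = 29.6²/9.81 = 89.31.
At y = 1.28 m: A³/T = 22.27 — short.
At y = 1.87 m: A³/T = 148.2 — over.
At y = 1.69 m: A³/T = 89.33 — close enough.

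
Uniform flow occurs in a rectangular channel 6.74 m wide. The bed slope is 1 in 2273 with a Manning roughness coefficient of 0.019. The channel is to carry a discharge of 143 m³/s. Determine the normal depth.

y_n = 10.3 m

Manning's equation rearranged: A R^(2/3) = nQ / (1·√S) = 0.019 × 143 / (√0.0004399) = 129.5.
At y = 8.34 m: A R^(2/3) = 100.8 — low.
At y = 12.9 m: A R^(2/3) = 167.4 — high.
At y = 10.3 m: A R^(2/3) = 129.2 — close enough.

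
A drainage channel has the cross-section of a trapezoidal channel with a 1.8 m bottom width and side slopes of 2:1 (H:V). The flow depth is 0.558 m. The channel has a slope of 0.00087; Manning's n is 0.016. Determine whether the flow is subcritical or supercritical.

subcritical

With bottom width b = 1.8 m and side slope z = 2: A = (b + zy)y = (1.8 + 2×0.558)×0.558 = 1.627 m²; P = b + 2y√(1+z²) = 1.8 + 2×0.558×2.236 = 4.295 m.
Hydraulic radius R = A/P = 1.627/4.295 = 0.3788 m.
V = (1/n) R^(2/3) √S = (1/0.016) × 0.3788^(2/3) × √0.00087 = 0.9651 m/s. Hydraulic depth D_h = A/T = 1.627/4.032 = 0.4036 m.
Froude number Fr = V/√(g·D_h) = 0.9651/√(9.81×0.4036) = 0.485, which is less than 1, so the flow is subcritical.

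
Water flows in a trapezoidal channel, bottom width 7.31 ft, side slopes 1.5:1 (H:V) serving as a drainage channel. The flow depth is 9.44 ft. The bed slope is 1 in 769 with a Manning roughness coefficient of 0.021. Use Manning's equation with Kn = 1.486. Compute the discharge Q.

With bottom width b = 7.31 ft and side slope z = 1.5: A = (b + zy)y = (7.31 + 1.5×9.44)×9.44 = 202.7 ft²; P = b + 2y√(1+z²) = 7.31 + 2×9.44×1.803 = 41.35 ft.
Hydraulic radius R = A/P = 202.7/41.35 = 4.902 ft.
Manning's equation: Q = (1.486/n) A R^(2/3) S^(1/2) = (1.486/0.021) × 202.7 × 4.902^(2/3) × 0.0013^(1/2) = 1490 ft³/s.

Q = 1490 ft³/s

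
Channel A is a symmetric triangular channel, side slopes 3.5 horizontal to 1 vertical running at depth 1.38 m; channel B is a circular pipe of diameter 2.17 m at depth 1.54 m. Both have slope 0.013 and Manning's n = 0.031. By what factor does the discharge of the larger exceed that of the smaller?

Channel A: For a triangular section with side slope z = 3.5: A = zy² = 3.5×1.38² = 6.665 m²; P = 2y√(1+z²) = 2×1.38×3.64 = 10.05 m. Hydraulic radius R = A/P = 6.665/10.05 = 0.6635 m. Q_A = (1/0.031)·6.665·0.6635^(2/3)·√0.013 = 18.65 m³/s.
Channel B: For a circular section of diameter D = 2.17 m at depth y = 1.54 m, the central angle is θ = 2 arccos(1 − 2y/D) = 4.007 rad. Then A = (D²/8)(θ − sin θ) = 2.807 m² and P = Dθ/2 = 4.348 m. Hydraulic radius R = A/P = 2.807/4.348 = 0.6456 m. Q_B = (1/0.031)·2.807·0.6456^(2/3)·√0.013 = 7.711 m³/s.
The larger discharge is 18.65 m³/s and the smaller is 7.711 m³/s; the ratio is 2.42.

2.42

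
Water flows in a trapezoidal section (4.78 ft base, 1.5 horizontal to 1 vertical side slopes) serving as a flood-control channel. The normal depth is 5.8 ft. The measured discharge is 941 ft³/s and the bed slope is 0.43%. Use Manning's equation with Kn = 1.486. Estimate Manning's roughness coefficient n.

With bottom width b = 4.78 ft and side slope z = 1.5: A = (b + zy)y = (4.78 + 1.5×5.8)×5.8 = 78.18 ft²; P = b + 2y√(1+z²) = 4.78 + 2×5.8×1.803 = 25.69 ft.
Hydraulic radius R = A/P = 78.18/25.69 = 3.043 ft.
Rearranging Manning's equation: n = (1.486/Q) A R^(2/3) S^(1/2) = (1.486/941) × 78.18 × 3.043^(2/3) × √0.0043 = 0.017.

n = 0.017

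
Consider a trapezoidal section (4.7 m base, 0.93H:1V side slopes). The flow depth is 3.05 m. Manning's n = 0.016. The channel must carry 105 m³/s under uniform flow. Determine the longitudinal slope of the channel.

S = 0.00251

With bottom width b = 4.7 m and side slope z = 0.93: A = (b + zy)y = (4.7 + 0.93×3.05)×3.05 = 22.99 m²; P = b + 2y√(1+z²) = 4.7 + 2×3.05×1.366 = 13.03 m.
Hydraulic radius R = A/P = 22.99/13.03 = 1.764 m.
From Manning's equation, S = [nQ / (1 A R^(2/3))]² = [0.016 × 105 / (1 × 22.99 × 1.764^(2/3))]² = 0.00251.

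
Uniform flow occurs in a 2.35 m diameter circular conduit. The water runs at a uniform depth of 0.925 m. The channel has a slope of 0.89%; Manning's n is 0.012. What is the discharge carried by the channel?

For a circular section of diameter D = 2.35 m at depth y = 0.925 m, the central angle is θ = 2 arccos(1 − 2y/D) = 2.713 rad. Then A = (D²/8)(θ − sin θ) = 1.586 m² and P = Dθ/2 = 3.188 m.
Hydraulic radius R = A/P = 1.586/3.188 = 0.4975 m.
Manning's equation: Q = (1/n) A R^(2/3) S^(1/2) = (1/0.012) × 1.586 × 0.4975^(2/3) × 0.0089^(1/2) = 7.83 m³/s.

Q = 7.83 m³/s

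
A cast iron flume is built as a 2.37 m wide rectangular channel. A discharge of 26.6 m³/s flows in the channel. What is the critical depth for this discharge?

For a rectangular channel, critical depth y_c = (q²/g)^(1/3) where q = Q/b = 26.6/2.37 = 11.22 m²/s.
So y_c = (11.22²/9.81)^(1/3) = 2.34 m.

y_c = 2.34 m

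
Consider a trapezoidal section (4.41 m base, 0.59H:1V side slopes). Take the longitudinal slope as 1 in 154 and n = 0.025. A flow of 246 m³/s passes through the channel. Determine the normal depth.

Manning's equation rearranged: A R^(2/3) = nQ / (1·√S) = 0.025 × 246 / (√0.006494) = 76.32.
Trying y = 4.46 m: A R^(2/3) = 51.94 — low.
Trying y = 6.59 m: A R^(2/3) = 108 — high.
Trying y = 5.49 m: A R^(2/3) = 76.26 — matches.

y_n = 5.49 m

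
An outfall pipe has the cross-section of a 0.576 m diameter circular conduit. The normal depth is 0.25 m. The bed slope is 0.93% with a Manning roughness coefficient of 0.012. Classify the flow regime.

supercritical

For a circular section of diameter D = 0.576 m at depth y = 0.25 m, the central angle is θ = 2 arccos(1 − 2y/D) = 2.877 rad. Then A = (D²/8)(θ − sin θ) = 0.1085 m² and P = Dθ/2 = 0.8286 m.
Hydraulic radius R = A/P = 0.1085/0.8286 = 0.1309 m.
V = (1/n) R^(2/3) √S = (1/0.012) × 0.1309^(2/3) × √0.0093 = 2.072 m/s. Hydraulic depth D_h = A/T = 0.1085/0.571 = 0.19 m.
Froude number Fr = V/√(g·D_h) = 2.072/√(9.81×0.19) = 1.52, which is greater than 1, so the flow is supercritical.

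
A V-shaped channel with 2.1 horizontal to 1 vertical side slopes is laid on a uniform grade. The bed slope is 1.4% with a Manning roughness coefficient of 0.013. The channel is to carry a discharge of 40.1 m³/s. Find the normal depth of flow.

Manning's equation rearranged: A R^(2/3) = nQ / (1·√S) = 0.013 × 40.1 / (√0.014) = 4.406.
Try y = 1.85 m: A R^(2/3) = 6.374 — high.
Try y = 1.61 m: A R^(2/3) = 4.4 — matches.

y_n = 1.61 m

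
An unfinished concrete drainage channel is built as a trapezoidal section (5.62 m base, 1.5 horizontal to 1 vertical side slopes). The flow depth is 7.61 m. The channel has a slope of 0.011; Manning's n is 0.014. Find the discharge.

Q = 2420 m³/s

With bottom width b = 5.62 m and side slope z = 1.5: A = (b + zy)y = (5.62 + 1.5×7.61)×7.61 = 129.6 m²; P = b + 2y√(1+z²) = 5.62 + 2×7.61×1.803 = 33.06 m.
Hydraulic radius R = A/P = 129.6/33.06 = 3.921 m.
Manning's equation: Q = (1/n) A R^(2/3) S^(1/2) = (1/0.014) × 129.6 × 3.921^(2/3) × 0.011^(1/2) = 2420 m³/s.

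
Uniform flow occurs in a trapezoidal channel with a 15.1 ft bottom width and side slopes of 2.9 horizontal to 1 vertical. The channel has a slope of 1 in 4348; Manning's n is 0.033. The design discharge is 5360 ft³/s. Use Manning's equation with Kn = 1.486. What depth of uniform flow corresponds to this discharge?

y_n = 20.9 ft

Manning's equation rearranged: A R^(2/3) = nQ / (1.486·√S) = 0.033 × 5360 / (1.486 × √0.00023) = 7849.
Trying y = 16 ft: A R^(2/3) = 4158 — low.
Trying y = 25.3 ft: A R^(2/3) = 12460 — high.
Trying y = 20.9 ft: A R^(2/3) = 7845 — close enough.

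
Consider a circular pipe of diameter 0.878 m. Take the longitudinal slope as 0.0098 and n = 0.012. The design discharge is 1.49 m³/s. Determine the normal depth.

Manning's equation rearranged: A R^(2/3) = nQ / (1·√S) = 0.012 × 1.49 / (√0.0098) = 0.1806.
At y = 0.478 m: A R^(2/3) = 0.1269 — too small.
At y = 0.678 m: A R^(2/3) = 0.2076 — too large.
At y = 0.605 m: A R^(2/3) = 0.1807 — close enough.

y_n = 0.605 m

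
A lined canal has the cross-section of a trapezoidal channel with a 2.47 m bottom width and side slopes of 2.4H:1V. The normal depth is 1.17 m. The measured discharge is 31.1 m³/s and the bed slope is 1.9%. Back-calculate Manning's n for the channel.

With bottom width b = 2.47 m and side slope z = 2.4: A = (b + zy)y = (2.47 + 2.4×1.17)×1.17 = 6.175 m²; P = b + 2y√(1+z²) = 2.47 + 2×1.17×2.6 = 8.554 m.
Hydraulic radius R = A/P = 6.175/8.554 = 0.7219 m.
Rearranging Manning's equation: n = (1/Q) A R^(2/3) S^(1/2) = (1/31.1) × 6.175 × 0.7219^(2/3) × √0.019 = 0.022.

n = 0.022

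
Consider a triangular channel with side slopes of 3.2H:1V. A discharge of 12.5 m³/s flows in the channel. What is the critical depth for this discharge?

y_c = 1.25 m

At critical depth, Q² T / (g A³) = 1, i.e. A³/T = Q²/g = 12.5²/9.81 = 15.93.
Trying y = 0.954 m: A³/T = 4.046 — low.
Trying y = 1.25 m: A³/T = 15.62 — ≈ 15.93.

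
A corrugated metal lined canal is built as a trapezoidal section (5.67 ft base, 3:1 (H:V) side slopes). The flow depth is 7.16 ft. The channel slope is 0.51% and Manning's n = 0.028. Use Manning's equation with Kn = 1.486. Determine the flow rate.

Q = 1800 ft³/s

With bottom width b = 5.67 ft and side slope z = 3: A = (b + zy)y = (5.67 + 3×7.16)×7.16 = 194.4 ft²; P = b + 2y√(1+z²) = 5.67 + 2×7.16×3.162 = 50.95 ft.
Hydraulic radius R = A/P = 194.4/50.95 = 3.815 ft.
Manning's equation: Q = (1.486/n) A R^(2/3) S^(1/2) = (1.486/0.028) × 194.4 × 3.815^(2/3) × 0.0051^(1/2) = 1800 ft³/s.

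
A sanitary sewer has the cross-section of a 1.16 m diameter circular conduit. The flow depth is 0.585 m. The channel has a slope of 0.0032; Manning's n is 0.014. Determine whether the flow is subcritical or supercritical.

subcritical

For a circular section of diameter D = 1.16 m at depth y = 0.585 m, the central angle is θ = 2 arccos(1 − 2y/D) = 3.159 rad. Then A = (D²/8)(θ − sin θ) = 0.5342 m² and P = Dθ/2 = 1.832 m.
Hydraulic radius R = A/P = 0.5342/1.832 = 0.2916 m.
V = (1/n) R^(2/3) √S = (1/0.014) × 0.2916^(2/3) × √0.0032 = 1.777 m/s. Hydraulic depth D_h = A/T = 0.5342/1.16 = 0.4605 m.
Froude number Fr = V/√(g·D_h) = 1.777/√(9.81×0.4605) = 0.836, which is less than 1, so the flow is subcritical.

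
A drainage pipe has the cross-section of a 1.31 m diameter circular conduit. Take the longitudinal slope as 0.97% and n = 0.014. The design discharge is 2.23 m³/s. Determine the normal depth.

y_n = 0.651 m

Manning's equation rearranged: A R^(2/3) = nQ / (1·√S) = 0.014 × 2.23 / (√0.0097) = 0.317.
Try y = 0.777 m: A R^(2/3) = 0.4227 — over.
Try y = 0.651 m: A R^(2/3) = 0.3169 — matches.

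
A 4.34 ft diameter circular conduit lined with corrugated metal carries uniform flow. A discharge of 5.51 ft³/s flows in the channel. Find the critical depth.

y_c = 0.665 ft

At critical depth, Q² T / (g A³) = 1, i.e. A³/T = Q²/g = 5.51²/32.2 = 0.9429.
At y = 0.79 ft: A³/T = 1.86 — too large.
At y = 0.539 ft: A³/T = 0.4128 — too small.
At y = 0.665 ft: A³/T = 0.9452 — close enough.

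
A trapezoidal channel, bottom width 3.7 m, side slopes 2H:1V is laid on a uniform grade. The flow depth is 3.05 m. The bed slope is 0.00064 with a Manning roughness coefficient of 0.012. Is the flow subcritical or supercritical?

With bottom width b = 3.7 m and side slope z = 2: A = (b + zy)y = (3.7 + 2×3.05)×3.05 = 29.89 m²; P = b + 2y√(1+z²) = 3.7 + 2×3.05×2.236 = 17.34 m.
Hydraulic radius R = A/P = 29.89/17.34 = 1.724 m.
V = (1/n) R^(2/3) √S = (1/0.012) × 1.724^(2/3) × √0.00064 = 3.031 m/s. Hydraulic depth D_h = A/T = 29.89/15.9 = 1.88 m.
Froude number Fr = V/√(g·D_h) = 3.031/√(9.81×1.88) = 0.706, which is less than 1, so the flow is subcritical.

subcritical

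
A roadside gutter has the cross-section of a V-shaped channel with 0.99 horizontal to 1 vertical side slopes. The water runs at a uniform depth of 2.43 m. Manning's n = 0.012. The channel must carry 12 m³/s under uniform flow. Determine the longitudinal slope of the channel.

S = 0.000748

For a triangular section with side slope z = 0.99: A = zy² = 0.99×2.43² = 5.846 m²; P = 2y√(1+z²) = 2×2.43×1.407 = 6.839 m.
Hydraulic radius R = A/P = 5.846/6.839 = 0.8548 m.
From Manning's equation, S = [nQ / (1 A R^(2/3))]² = [0.012 × 12 / (1 × 5.846 × 0.8548^(2/3))]² = 0.000748.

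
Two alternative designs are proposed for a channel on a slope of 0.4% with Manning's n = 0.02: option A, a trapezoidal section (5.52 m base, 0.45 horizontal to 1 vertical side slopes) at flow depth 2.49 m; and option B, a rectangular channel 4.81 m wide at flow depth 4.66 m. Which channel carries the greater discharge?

channel B

Channel A: With bottom width b = 5.52 m and side slope z = 0.45: A = (b + zy)y = (5.52 + 0.45×2.49)×2.49 = 16.53 m²; P = b + 2y√(1+z²) = 5.52 + 2×2.49×1.097 = 10.98 m. Hydraulic radius R = A/P = 16.53/10.98 = 1.506 m. Q_A = (1/0.02)·16.53·1.506^(2/3)·√0.004 = 68.69 m³/s.
Channel B: Flow area A = b·y = 4.81 × 4.66 = 22.41 m². Wetted perimeter P = b + 2y = 4.81 + 2×4.66 = 14.13 m. Hydraulic radius R = A/P = 22.41/14.13 = 1.586 m. Q_B = (1/0.02)·22.41·1.586^(2/3)·√0.004 = 96.41 m³/s.
Q_A = 68.69 m³/s vs Q_B = 96.41 m³/s, so channel B carries more.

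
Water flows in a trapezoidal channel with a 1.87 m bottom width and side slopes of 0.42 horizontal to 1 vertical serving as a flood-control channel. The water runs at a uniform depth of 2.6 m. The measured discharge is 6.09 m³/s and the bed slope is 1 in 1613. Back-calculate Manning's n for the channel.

n = 0.032

With bottom width b = 1.87 m and side slope z = 0.42: A = (b + zy)y = (1.87 + 0.42×2.6)×2.6 = 7.701 m²; P = b + 2y√(1+z²) = 1.87 + 2×2.6×1.085 = 7.51 m.
Hydraulic radius R = A/P = 7.701/7.51 = 1.025 m.
Rearranging Manning's equation: n = (1/Q) A R^(2/3) S^(1/2) = (1/6.09) × 7.701 × 1.025^(2/3) × √0.00062 = 0.032.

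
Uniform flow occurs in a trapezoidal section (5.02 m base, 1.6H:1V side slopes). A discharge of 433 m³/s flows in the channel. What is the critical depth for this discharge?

y_c = 5.48 m

At critical depth, Q² T / (g A³) = 1, i.e. A³/T = Q²/g = 433²/9.81 = 19110.
Trying y = 6.65 m: A³/T = 42940 — over.
Trying y = 4.75 m: A³/T = 10650 — short.
Trying y = 5.48 m: A³/T = 19120 — close enough.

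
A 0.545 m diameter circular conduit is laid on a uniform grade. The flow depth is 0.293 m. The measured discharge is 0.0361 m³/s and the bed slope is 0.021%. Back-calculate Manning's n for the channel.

For a circular section of diameter D = 0.545 m at depth y = 0.293 m, the central angle is θ = 2 arccos(1 − 2y/D) = 3.292 rad. Then A = (D²/8)(θ − sin θ) = 0.1278 m² and P = Dθ/2 = 0.8971 m.
Hydraulic radius R = A/P = 0.1278/0.8971 = 0.1425 m.
Rearranging Manning's equation: n = (1/Q) A R^(2/3) S^(1/2) = (1/0.0361) × 0.1278 × 0.1425^(2/3) × √0.00021 = 0.014.

n = 0.014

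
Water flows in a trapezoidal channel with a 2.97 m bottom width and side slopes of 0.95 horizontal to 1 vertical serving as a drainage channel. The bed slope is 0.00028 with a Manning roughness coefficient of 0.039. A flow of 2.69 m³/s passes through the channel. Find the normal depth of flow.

y_n = 1.5 m

Manning's equation rearranged: A R^(2/3) = nQ / (1·√S) = 0.039 × 2.69 / (√0.00028) = 6.27.
Trying y = 1.04 m: A R^(2/3) = 3.261 — too small.
Trying y = 1.84 m: A R^(2/3) = 9.132 — too large.
Trying y = 1.5 m: A R^(2/3) = 6.27 — ≈ 6.27.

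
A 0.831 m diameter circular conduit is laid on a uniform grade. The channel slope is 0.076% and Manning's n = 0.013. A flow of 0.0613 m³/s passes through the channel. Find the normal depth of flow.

Manning's equation rearranged: A R^(2/3) = nQ / (1·√S) = 0.013 × 0.0613 / (√0.00076) = 0.02891.
Trying y = 0.249 m: A R^(2/3) = 0.03717 — over.
Trying y = 0.156 m: A R^(2/3) = 0.01465 — short.
Trying y = 0.219 m: A R^(2/3) = 0.02892 — matches.

y_n = 0.219 m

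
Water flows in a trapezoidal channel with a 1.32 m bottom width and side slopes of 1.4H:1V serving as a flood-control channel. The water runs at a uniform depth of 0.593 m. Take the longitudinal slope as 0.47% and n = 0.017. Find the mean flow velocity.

With bottom width b = 1.32 m and side slope z = 1.4: A = (b + zy)y = (1.32 + 1.4×0.593)×0.593 = 1.275 m²; P = b + 2y√(1+z²) = 1.32 + 2×0.593×1.72 = 3.36 m.
Hydraulic radius R = A/P = 1.275/3.36 = 0.3794 m.
From Manning's equation, V = (1/n) R^(2/3) S^(1/2) = (1/0.017) × 0.3794^(2/3) × 0.0047^(1/2) = 2.11 m/s.

V = 2.11 m/s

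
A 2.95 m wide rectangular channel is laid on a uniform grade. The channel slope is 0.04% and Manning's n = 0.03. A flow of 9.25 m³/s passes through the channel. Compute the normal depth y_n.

y_n = 4.4 m

Manning's equation rearranged: A R^(2/3) = nQ / (1·√S) = 0.03 × 9.25 / (√0.0004) = 13.87.
Try y = 5.63 m: A R^(2/3) = 18.43 — over.
Try y = 3.18 m: A R^(2/3) = 9.429 — short.
Try y = 4.4 m: A R^(2/3) = 13.87 — close enough.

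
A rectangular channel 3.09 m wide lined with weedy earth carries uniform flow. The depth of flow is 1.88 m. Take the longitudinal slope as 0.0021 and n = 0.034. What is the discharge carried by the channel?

Flow area A = b·y = 3.09 × 1.88 = 5.809 m². Wetted perimeter P = b + 2y = 3.09 + 2×1.88 = 6.85 m.
Hydraulic radius R = A/P = 5.809/6.85 = 0.8481 m.
Manning's equation: Q = (1/n) A R^(2/3) S^(1/2) = (1/0.034) × 5.809 × 0.8481^(2/3) × 0.0021^(1/2) = 7.02 m³/s.

Q = 7.02 m³/s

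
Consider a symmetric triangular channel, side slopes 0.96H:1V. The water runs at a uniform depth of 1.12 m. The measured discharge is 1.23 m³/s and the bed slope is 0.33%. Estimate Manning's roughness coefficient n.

For a triangular section with side slope z = 0.96: A = zy² = 0.96×1.12² = 1.204 m²; P = 2y√(1+z²) = 2×1.12×1.386 = 3.105 m.
Hydraulic radius R = A/P = 1.204/3.105 = 0.3878 m.
Rearranging Manning's equation: n = (1/Q) A R^(2/3) S^(1/2) = (1/1.23) × 1.204 × 0.3878^(2/3) × √0.0033 = 0.0299.

n = 0.0299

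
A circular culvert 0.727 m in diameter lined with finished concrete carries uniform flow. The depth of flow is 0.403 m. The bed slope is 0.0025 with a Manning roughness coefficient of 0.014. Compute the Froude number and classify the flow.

subcritical

For a circular section of diameter D = 0.727 m at depth y = 0.403 m, the central angle is θ = 2 arccos(1 − 2y/D) = 3.359 rad. Then A = (D²/8)(θ − sin θ) = 0.2362 m² and P = Dθ/2 = 1.221 m.
Hydraulic radius R = A/P = 0.2362/1.221 = 0.1934 m.
V = (1/n) R^(2/3) √S = (1/0.014) × 0.1934^(2/3) × √0.0025 = 1.195 m/s. Hydraulic depth D_h = A/T = 0.2362/0.7227 = 0.3268 m.
Froude number Fr = V/√(g·D_h) = 1.195/√(9.81×0.3268) = 0.667, which is less than 1, so the flow is subcritical.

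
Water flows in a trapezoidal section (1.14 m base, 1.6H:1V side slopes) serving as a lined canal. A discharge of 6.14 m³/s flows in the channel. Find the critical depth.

y_c = 0.949 m

At critical depth, Q² T / (g A³) = 1, i.e. A³/T = Q²/g = 6.14²/9.81 = 3.843.
Try y = 0.791 m: A³/T = 1.877 — low.
Try y = 1.21 m: A³/T = 10.29 — high.
Try y = 0.949 m: A³/T = 3.844 — close enough.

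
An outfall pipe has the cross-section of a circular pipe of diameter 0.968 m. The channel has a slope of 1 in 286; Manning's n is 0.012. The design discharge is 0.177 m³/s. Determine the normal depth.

y_n = 0.232 m

Manning's equation rearranged: A R^(2/3) = nQ / (1·√S) = 0.012 × 0.177 / (√0.003497) = 0.03592.
At y = 0.284 m: A R^(2/3) = 0.0536 — over.
At y = 0.169 m: A R^(2/3) = 0.01898 — short.
At y = 0.232 m: A R^(2/3) = 0.036 — matches.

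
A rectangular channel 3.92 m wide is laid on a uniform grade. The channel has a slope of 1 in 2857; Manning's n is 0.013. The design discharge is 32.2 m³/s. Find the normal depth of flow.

Manning's equation rearranged: A R^(2/3) = nQ / (1·√S) = 0.013 × 32.2 / (√0.00035) = 22.37.
Try y = 3.39 m: A R^(2/3) = 15.35 — low.
Try y = 5.89 m: A R^(2/3) = 29.86 — high.
Try y = 4.61 m: A R^(2/3) = 22.35 — close enough.

y_n = 4.61 m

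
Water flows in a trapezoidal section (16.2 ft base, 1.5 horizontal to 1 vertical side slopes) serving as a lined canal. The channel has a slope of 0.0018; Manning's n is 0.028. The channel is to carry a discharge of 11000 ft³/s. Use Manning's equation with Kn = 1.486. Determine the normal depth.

y_n = 20.9 ft

Manning's equation rearranged: A R^(2/3) = nQ / (1.486·√S) = 0.028 × 11000 / (1.486 × √0.0018) = 4885.
Try y = 26.3 ft: A R^(2/3) = 8167 — high.
Try y = 18.4 ft: A R^(2/3) = 3682 — low.
Try y = 20.9 ft: A R^(2/3) = 4872 — matches.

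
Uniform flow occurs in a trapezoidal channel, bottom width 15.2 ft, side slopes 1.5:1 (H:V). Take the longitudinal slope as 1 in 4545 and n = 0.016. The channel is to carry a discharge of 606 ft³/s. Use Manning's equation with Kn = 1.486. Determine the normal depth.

Manning's equation rearranged: A R^(2/3) = nQ / (1.486·√S) = 0.016 × 606 / (1.486 × √0.00022) = 439.9.
Try y = 5.61 ft: A R^(2/3) = 319.2 — too small.
Try y = 8.18 ft: A R^(2/3) = 659.5 — too large.
Try y = 6.64 ft: A R^(2/3) = 439.6 — close enough.

y_n = 6.64 ft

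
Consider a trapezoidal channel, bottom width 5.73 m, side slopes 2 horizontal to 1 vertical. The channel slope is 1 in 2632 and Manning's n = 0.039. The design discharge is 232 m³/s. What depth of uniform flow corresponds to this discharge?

Manning's equation rearranged: A R^(2/3) = nQ / (1·√S) = 0.039 × 232 / (√0.0003799) = 464.2.
Try y = 6.88 m: A R^(2/3) = 319.3 — short.
Try y = 8.09 m: A R^(2/3) = 463.6 — close enough.

y_n = 8.09 m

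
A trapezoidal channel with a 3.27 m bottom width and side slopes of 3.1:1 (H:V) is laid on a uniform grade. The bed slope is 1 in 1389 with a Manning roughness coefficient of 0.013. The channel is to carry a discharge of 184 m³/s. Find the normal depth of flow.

y_n = 3.75 m

Manning's equation rearranged: A R^(2/3) = nQ / (1·√S) = 0.013 × 184 / (√0.0007199) = 89.15.
Trying y = 4.76 m: A R^(2/3) = 158.2 — over.
Trying y = 3.33 m: A R^(2/3) = 67.31 — short.
Trying y = 3.75 m: A R^(2/3) = 89.15 — close enough.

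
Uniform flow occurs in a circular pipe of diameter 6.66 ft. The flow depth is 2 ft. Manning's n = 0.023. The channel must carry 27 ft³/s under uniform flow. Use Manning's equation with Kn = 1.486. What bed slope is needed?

For a circular section of diameter D = 6.66 ft at depth y = 2 ft, the central angle is θ = 2 arccos(1 − 2y/D) = 2.32 rad. Then A = (D²/8)(θ − sin θ) = 8.802 ft² and P = Dθ/2 = 7.725 ft.
Hydraulic radius R = A/P = 8.802/7.725 = 1.139 ft.
From Manning's equation, S = [nQ / (1.486 A R^(2/3))]² = [0.023 × 27 / (1.486 × 8.802 × 1.139^(2/3))]² = 0.00189.

S = 0.00189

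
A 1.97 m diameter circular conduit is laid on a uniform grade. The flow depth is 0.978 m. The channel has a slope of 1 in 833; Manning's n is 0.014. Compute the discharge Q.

For a circular section of diameter D = 1.97 m at depth y = 0.978 m, the central angle is θ = 2 arccos(1 − 2y/D) = 3.127 rad. Then A = (D²/8)(θ − sin θ) = 1.51 m² and P = Dθ/2 = 3.08 m.
Hydraulic radius R = A/P = 1.51/3.08 = 0.4903 m.
Manning's equation: Q = (1/n) A R^(2/3) S^(1/2) = (1/0.014) × 1.51 × 0.4903^(2/3) × 0.0012^(1/2) = 2.32 m³/s.

Q = 2.32 m³/s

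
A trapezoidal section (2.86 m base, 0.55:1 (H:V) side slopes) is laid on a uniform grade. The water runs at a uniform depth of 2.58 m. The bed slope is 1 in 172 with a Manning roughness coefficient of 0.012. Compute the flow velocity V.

With bottom width b = 2.86 m and side slope z = 0.55: A = (b + zy)y = (2.86 + 0.55×2.58)×2.58 = 11.04 m²; P = b + 2y√(1+z²) = 2.86 + 2×2.58×1.141 = 8.749 m.
Hydraulic radius R = A/P = 11.04/8.749 = 1.262 m.
From Manning's equation, V = (1/n) R^(2/3) S^(1/2) = (1/0.012) × 1.262^(2/3) × 0.005814^(1/2) = 7.42 m/s.

V = 7.42 m/s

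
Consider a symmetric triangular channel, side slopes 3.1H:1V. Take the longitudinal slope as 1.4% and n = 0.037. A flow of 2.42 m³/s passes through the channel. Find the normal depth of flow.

Manning's equation rearranged: A R^(2/3) = nQ / (1·√S) = 0.037 × 2.42 / (√0.014) = 0.7568.
Trying y = 0.529 m: A R^(2/3) = 0.3459 — too small.
Trying y = 0.907 m: A R^(2/3) = 1.456 — too large.
Trying y = 0.71 m: A R^(2/3) = 0.7581 — close enough.

y_n = 0.71 m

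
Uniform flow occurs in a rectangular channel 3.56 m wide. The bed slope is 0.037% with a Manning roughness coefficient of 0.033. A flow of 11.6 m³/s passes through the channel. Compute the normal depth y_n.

y_n = 4.71 m

Manning's equation rearranged: A R^(2/3) = nQ / (1·√S) = 0.033 × 11.6 / (√0.00037) = 19.9.
Try y = 3.57 m: A R^(2/3) = 14.25 — low.
Try y = 5.47 m: A R^(2/3) = 23.7 — high.
Try y = 4.71 m: A R^(2/3) = 19.89 — matches.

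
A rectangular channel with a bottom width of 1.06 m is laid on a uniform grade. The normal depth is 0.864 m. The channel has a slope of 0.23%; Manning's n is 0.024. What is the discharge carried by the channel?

Flow area A = b·y = 1.06 × 0.864 = 0.9158 m². Wetted perimeter P = b + 2y = 1.06 + 2×0.864 = 2.788 m.
Hydraulic radius R = A/P = 0.9158/2.788 = 0.3285 m.
Manning's equation: Q = (1/n) A R^(2/3) S^(1/2) = (1/0.024) × 0.9158 × 0.3285^(2/3) × 0.0023^(1/2) = 0.871 m³/s.

Q = 0.871 m³/s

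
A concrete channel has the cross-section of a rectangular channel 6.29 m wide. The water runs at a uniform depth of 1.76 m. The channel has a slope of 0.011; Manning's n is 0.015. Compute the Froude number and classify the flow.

Flow area A = b·y = 6.29 × 1.76 = 11.07 m². Wetted perimeter P = b + 2y = 6.29 + 2×1.76 = 9.81 m.
Hydraulic radius R = A/P = 11.07/9.81 = 1.128 m.
V = (1/n) R^(2/3) √S = (1/0.015) × 1.128^(2/3) × √0.011 = 7.579 m/s. Hydraulic depth D_h = A/T = 11.07/6.29 = 1.76 m.
Froude number Fr = V/√(g·D_h) = 7.579/√(9.81×1.76) = 1.82, which is greater than 1, so the flow is supercritical.

supercritical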